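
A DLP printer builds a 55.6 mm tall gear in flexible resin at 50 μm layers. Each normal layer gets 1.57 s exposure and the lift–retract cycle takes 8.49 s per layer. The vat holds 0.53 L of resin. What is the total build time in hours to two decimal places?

3.11 hours

Layers = ⌈55.6/0.05⌉ = 1112.
Each layer takes = 1.57 + 8.49, so 10.06 s.
Build time: 1112 × 10.06 s = 11186.72 s, i.e. 3.11 hours.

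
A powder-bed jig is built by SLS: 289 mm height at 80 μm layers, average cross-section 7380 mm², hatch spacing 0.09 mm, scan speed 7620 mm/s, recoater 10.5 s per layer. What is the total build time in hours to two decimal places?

Number of layers: 289 / 0.08 → 3613 (rounded up).
Per-layer scan distance: 7380 / 0.09 → 82000 mm.
Laser time per layer: 82000 / 7620 → 10.7612 s.
Time per layer = 10.7612 + 10.5 = 21.2612 s.
Total: 3613 × 21.2612 s = 76816.7156 s → 21.34 hours.

21.34 hours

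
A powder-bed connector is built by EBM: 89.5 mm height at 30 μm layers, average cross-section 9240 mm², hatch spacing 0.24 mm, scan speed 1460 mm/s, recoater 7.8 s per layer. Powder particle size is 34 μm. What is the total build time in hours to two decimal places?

Layer count = ceil(89.5 / 0.03) = 2984.
Scan path per layer = 9240 / 0.24 = 38500 mm.
Scan time per layer = 38500 / 1460, so 26.3699 s.
Per-layer time = 26.3699 + 7.8, so 34.1699 s.
Total: 2984 × 34.1699 s = 101962.9816 s → 28.32 hours.

28.32 hours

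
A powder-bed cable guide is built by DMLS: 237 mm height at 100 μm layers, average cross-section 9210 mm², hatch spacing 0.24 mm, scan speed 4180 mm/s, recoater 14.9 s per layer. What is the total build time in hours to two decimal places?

Layers = ⌈237/0.1⌉ = 2370.
Hatch length per layer = 9210 / 0.24, so 38375 mm.
Scan time per layer = 38375 / 4180, so 9.1806 s.
Per-layer time = 9.1806 + 14.9, so 24.0806 s.
2370 layers × 24.0806 s/layer = 57071.022 s, i.e. 15.85 hours.

15.85 hours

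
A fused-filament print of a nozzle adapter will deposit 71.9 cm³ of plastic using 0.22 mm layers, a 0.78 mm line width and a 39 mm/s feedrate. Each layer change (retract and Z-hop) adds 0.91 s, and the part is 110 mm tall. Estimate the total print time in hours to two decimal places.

3.11 hours

Line area: 0.22 × 0.78 → 0.1716 mm².
Total extruded path = 71900/0.1716 = 418997.7 mm.
Print-move time = 418997.7 / 39, so 10743.5 s.
Layers = ⌈110/0.22⌉ = 500.
Non-print overhead: 500 × 0.91 → 455 s.
Total = 10743.5 + 455 = 11198.5 s = 3.11 hours.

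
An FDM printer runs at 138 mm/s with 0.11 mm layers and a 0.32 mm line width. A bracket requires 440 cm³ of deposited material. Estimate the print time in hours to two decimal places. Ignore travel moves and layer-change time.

25.16 hours

Extrusion cross-section = 0.11 × 0.32, so 0.0352 mm².
Total extruded path = 440000/0.0352 = 12500000 mm.
Extrusion time: 12500000 / 138 → 90579.7 s.
Converting: 90579.7 s = 25.16 hours.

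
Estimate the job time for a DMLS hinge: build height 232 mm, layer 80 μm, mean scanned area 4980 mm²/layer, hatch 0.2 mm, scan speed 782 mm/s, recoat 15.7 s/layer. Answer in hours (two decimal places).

38.30 hours

Layers = ⌈232/0.08⌉ = 2900.
Hatch length per layer: 4980 / 0.2 → 24900 mm.
Laser time per layer = 24900 / 782, so 31.8414 s.
Per-layer time: 31.8414 + 15.7 → 47.5414 s.
2900 layers × 47.5414 s/layer = 137870.06 s, i.e. 38.30 hours.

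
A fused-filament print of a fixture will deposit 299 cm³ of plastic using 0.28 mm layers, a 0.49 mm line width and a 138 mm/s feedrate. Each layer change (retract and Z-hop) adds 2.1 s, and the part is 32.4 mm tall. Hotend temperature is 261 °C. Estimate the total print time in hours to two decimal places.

Line area = 0.28 × 0.49, so 0.1372 mm².
Toolpath length = 299 cm³ / 0.1372 mm² = 299000 / 0.1372 = 2179300.3 mm.
Extrusion time = 2179300.3 / 138 = 15792 s.
Number of layers: 32.4 / 0.28 → 116 (rounded up).
Z-hop total: 116 × 2.1 → 243.6 s.
Total = 15792 + 243.6 = 16035.6 s = 4.45 hours.

4.45 hours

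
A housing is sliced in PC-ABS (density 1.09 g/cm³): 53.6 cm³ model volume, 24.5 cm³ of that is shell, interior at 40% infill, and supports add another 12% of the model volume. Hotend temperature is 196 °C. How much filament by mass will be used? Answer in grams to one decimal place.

46.4 g

Infill region = 53.6 − 24.5 = 29.1 cm³.
Deposited infill: 0.40 × 29.1 → 11.64 cm³.
Support = 0.12 × 53.6, so 6.432 cm³.
Total extruded = 24.5 + 11.64 + 6.432, so 42.572 cm³.
Mass: 42.572 × 1.09 → 46.40348 g.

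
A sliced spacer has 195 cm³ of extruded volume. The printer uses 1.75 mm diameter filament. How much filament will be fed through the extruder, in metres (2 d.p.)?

81.07 m

Filament cross-section = π × (1.75/2)² = 2.4053 mm².
L = 195000 mm³ / 2.4053 mm² = 81070.97 mm, i.e. 81.07 m.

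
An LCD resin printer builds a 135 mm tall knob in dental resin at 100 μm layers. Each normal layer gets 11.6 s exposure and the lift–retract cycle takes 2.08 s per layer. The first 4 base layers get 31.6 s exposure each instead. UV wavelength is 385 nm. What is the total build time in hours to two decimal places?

5.15 hours

Number of layers: 135 / 0.1 → 1350 (rounded up).
Burn-in layers: 4 × (31.6 + 2.08) → 134.72 s.
Regular layers = 1346 × (11.6 + 2.08), so 18413.28 s.
Sum: 134.72 + 18413.28 = 18548 s → 5.15 hours.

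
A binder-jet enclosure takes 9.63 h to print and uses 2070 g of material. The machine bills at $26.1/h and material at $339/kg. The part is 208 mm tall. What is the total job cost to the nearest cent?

Time charge = 26.1 × 9.63, so $251.343.
Material charge: 339 × 2070/1000 → $701.73.
Job cost: 251.343 + 701.73 = 953.073 ≈ $953.07.

$953.07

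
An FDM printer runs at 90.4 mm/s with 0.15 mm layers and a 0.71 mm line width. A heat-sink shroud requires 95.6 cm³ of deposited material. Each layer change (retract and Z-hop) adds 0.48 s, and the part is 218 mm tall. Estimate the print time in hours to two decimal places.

2.95 hours

Line area = 0.15 × 0.71 = 0.1065 mm².
Path length: 95600 mm³ / 0.1065 mm² → 897652.6 mm.
Print-move time: 897652.6 / 90.4 → 9929.8 s.
Layers = ⌈218/0.15⌉ = 1454.
Layer-change overhead = 1454 × 0.48 = 697.92 s.
Altogether 9929.8 + 697.92 = 10627.72 s, i.e. 2.95 hours.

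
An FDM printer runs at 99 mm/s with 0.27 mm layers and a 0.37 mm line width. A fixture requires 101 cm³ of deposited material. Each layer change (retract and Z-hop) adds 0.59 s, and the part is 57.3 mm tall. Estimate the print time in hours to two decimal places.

2.87 hours

Bead cross-section = 0.27 × 0.37 = 0.0999 mm².
Path length: 101000 mm³ / 0.0999 mm² → 1011011 mm.
Time extruding: 1011011 / 99 → 10212.2 s.
Layer count = ceil(57.3 / 0.27) = 213.
Non-print overhead = 213 × 0.59 = 125.67 s.
Total = 10212.2 + 125.67 = 10337.87 s = 2.87 hours.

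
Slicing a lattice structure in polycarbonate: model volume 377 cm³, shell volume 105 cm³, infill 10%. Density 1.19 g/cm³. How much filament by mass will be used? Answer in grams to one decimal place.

157.3 g

Volume inside the shell = 377 − 105 = 272 cm³.
Infill deposited = 0.10 × 272 = 27.2 cm³.
Total printed volume: 105 + 27.2 → 132.2 cm³.
Mass: 132.2 × 1.19 → 157.318 g.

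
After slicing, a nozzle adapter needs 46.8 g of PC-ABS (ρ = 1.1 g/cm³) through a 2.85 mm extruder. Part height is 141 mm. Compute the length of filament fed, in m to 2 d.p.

6.67 m

Extruded volume: 46.8/1.1 = 42.5455 cm³ (42545.5 mm³).
Filament cross-section = π × (2.85/2)² = 6.3794 mm².
L = V/A = 42545.5/6.3794 = 6669.2 mm → 6.67 m.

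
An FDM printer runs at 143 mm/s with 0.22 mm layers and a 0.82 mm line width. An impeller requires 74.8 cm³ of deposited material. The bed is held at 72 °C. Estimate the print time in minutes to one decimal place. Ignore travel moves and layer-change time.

Line area = 0.22 × 0.82, so 0.1804 mm².
Total extruded path = 74800/0.1804 = 414634.1 mm.
Time extruding = 414634.1 / 143, so 2899.5 s.
Converting: 2899.5 s = 48.3 minutes.

48.3 minutes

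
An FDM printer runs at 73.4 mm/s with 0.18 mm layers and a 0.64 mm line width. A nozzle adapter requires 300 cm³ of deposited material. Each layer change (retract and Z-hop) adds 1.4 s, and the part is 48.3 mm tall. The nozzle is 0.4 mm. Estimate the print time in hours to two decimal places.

9.96 hours

Line area = 0.18 × 0.64 = 0.1152 mm².
Path length: 300000 mm³ / 0.1152 mm² → 2604166.7 mm.
Extrusion time = 2604166.7 / 73.4, so 35479.1 s.
Number of layers: 48.3 / 0.18 → 269 (rounded up).
Layer-change overhead = 269 × 1.4, so 376.6 s.
Altogether 35479.1 + 376.6 = 35855.7 s, i.e. 9.96 hours.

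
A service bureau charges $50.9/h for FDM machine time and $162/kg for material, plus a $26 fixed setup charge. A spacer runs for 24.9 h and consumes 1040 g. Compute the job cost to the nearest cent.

Machine cost = 50.9 × 24.9 = $1267.41.
Feedstock cost: 162 × 1040/1000 → $168.48.
Adding setup: 1267.41 + 168.48 + 26 → $1461.89.

$1461.89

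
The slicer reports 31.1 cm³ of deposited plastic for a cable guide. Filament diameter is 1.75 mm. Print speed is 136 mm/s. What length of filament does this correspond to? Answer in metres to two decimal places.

Cross-section of 1.75 mm filament: π·(1.75/2)² = 2.4053 mm².
L = 31100 mm³ / 2.4053 mm² = 12929.78 mm, i.e. 12.93 m.

12.93 m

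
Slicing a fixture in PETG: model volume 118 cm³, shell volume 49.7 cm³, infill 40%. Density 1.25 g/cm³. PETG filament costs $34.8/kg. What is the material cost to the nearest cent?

$3.35

Infill region = 118 − 49.7 = 68.3 cm³.
Infill deposited = 0.40 × 68.3 = 27.32 cm³.
Deposited volume: 49.7 + 27.32 → 77.02 cm³.
Mass: 77.02 × 1.25 → 96.275 g.
Cost = 96.275 g / 1000 × $34.8/kg = $3.35.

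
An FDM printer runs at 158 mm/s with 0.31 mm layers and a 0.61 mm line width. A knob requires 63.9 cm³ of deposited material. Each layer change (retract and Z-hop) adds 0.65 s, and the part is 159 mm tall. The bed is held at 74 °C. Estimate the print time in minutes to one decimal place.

Extrusion cross-section = 0.31 × 0.61 = 0.1891 mm².
Path length: 63900 mm³ / 0.1891 mm² → 337916.4 mm.
Time extruding = 337916.4 / 158 = 2138.7 s.
Layers = ⌈159/0.31⌉ = 513.
Non-print overhead: 513 × 0.65 → 333.45 s.
Altogether 2138.7 + 333.45 = 2472.15 s, i.e. 41.2 minutes.

41.2 minutes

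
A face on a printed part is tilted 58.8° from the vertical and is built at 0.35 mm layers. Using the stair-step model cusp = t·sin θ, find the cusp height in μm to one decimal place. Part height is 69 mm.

Cusp = layer height × sin(58.8°) = 0.35 × 0.8554 = 0.29939 mm = 299.4 μm.

299.4 μm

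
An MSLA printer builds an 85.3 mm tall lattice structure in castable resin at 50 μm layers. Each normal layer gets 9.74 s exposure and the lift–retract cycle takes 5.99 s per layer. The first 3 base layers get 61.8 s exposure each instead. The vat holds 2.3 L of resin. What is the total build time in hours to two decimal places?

Layers = ⌈85.3/0.05⌉ = 1706.
Base layers: 3 × (61.8 + 5.99) → 203.37 s.
Remaining layers = 1703 × (9.74 + 5.99), so 26788.19 s.
Sum: 203.37 + 26788.19 = 26991.56 s → 7.50 hours.

7.50 hours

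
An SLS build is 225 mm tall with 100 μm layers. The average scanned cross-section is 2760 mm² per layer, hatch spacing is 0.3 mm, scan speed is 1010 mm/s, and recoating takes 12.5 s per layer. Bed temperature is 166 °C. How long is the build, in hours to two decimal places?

Layers = ⌈225/0.1⌉ = 2250.
Hatch length per layer = 2760 / 0.3, so 9200 mm.
Laser time per layer = 9200 / 1010, so 9.1089 s.
Per-layer time = 9.1089 + 12.5 = 21.6089 s.
Build time = 2250 × 21.6089 = 48620.025 s = 13.51 hours.

13.51 hours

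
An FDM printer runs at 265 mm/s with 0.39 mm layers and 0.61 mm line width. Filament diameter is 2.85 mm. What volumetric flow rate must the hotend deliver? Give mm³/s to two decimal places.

A = 0.39 × 0.61 = 0.2379 mm².
Q = v·A = 265 × 0.2379 = 63.04 mm³/s.

63.04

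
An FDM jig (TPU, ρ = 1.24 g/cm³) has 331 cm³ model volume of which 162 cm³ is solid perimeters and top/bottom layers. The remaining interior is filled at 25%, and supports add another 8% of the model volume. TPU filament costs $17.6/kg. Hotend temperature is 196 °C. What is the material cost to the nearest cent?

Infill region = 331 − 162, so 169 cm³.
Infill volume: 0.25 × 169 → 42.25 cm³.
Support = 0.08 × 331, so 26.48 cm³.
Total printed volume = 162 + 42.25 + 26.48 = 230.73 cm³.
Mass: 230.73 × 1.24 → 286.1052 g.
At $17.6/kg: 286.1052/1000 × 17.6 = $5.04.

$5.04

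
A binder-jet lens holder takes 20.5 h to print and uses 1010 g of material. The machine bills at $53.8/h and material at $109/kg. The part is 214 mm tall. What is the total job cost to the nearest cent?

Machine-time cost: 53.8 × 20.5 → $1102.90.
Material charge = 109 × 1010/1000, so $110.09.
Job cost: 1102.90 + 110.09 = $1212.99.

$1212.99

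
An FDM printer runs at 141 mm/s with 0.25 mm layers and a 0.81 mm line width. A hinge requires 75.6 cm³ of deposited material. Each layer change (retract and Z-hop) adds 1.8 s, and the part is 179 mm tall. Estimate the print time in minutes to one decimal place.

65.6 minutes

Bead cross-section = 0.25 × 0.81 = 0.2025 mm².
Total extruded path = 75600/0.2025 = 373333.3 mm.
Print-move time: 373333.3 / 141 → 2647.8 s.
Number of layers: 179 / 0.25 → 716 (rounded up).
Non-print overhead = 716 × 1.8 = 1288.8 s.
Total = 2647.8 + 1288.8 = 3936.6 s = 65.6 minutes.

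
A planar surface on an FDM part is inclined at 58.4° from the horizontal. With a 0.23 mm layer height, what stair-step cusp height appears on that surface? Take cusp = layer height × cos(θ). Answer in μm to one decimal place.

h_c = t·cos θ = 0.23 × 0.5240 = 0.12052 mm (120.5 μm).

120.5 μm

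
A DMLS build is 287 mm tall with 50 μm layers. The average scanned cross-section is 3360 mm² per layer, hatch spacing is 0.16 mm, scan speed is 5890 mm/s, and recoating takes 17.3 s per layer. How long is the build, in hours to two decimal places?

Layers = ⌈287/0.05⌉ = 5740.
Per-layer scan distance = 3360 / 0.16, so 21000 mm.
Laser time per layer = 21000 / 5890 = 3.5654 s.
Time per layer = 3.5654 + 17.3 = 20.8654 s.
Build time = 5740 × 20.8654 = 119767.396 s = 33.27 hours.

33.27 hours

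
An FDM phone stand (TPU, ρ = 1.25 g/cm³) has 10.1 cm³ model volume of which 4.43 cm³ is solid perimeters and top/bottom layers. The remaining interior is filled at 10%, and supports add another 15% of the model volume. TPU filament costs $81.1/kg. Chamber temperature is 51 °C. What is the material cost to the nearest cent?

Interior volume = 10.1 − 4.43 = 5.67 cm³.
Infill deposited = 0.10 × 5.67, so 0.567 cm³.
Support = 0.15 × 10.1, so 1.515 cm³.
Total printed volume: 4.43 + 0.567 + 1.515 → 6.512 cm³.
Mass = 6.512 × 1.25 = 8.14 g.
At $81.1/kg: 8.14/1000 × 81.1 = $0.66.

$0.66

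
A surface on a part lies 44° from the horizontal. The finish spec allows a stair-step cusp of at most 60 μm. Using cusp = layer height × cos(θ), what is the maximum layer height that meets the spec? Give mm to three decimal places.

0.083 mm

Layer height = cusp / cos(44°) = 0.06 / 0.7193 = 0.083 mm.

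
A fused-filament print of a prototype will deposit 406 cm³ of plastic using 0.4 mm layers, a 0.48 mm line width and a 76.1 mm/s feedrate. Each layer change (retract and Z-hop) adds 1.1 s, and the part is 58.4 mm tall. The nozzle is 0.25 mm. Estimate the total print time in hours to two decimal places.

7.76 hours

Extrusion cross-section: 0.4 × 0.48 → 0.192 mm².
Path length: 406000 mm³ / 0.192 mm² → 2114583.3 mm.
Extrusion time: 2114583.3 / 76.1 → 27786.9 s.
Layers = ⌈58.4/0.4⌉ = 146.
Non-print overhead = 146 × 1.1 = 160.6 s.
Total = 27786.9 + 160.6 = 27947.5 s = 7.76 hours.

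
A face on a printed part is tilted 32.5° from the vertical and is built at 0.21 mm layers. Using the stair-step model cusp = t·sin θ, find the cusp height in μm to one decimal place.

112.8 μm

Cusp = layer height × sin(32.5°) = 0.21 × 0.5373 = 0.112833 mm = 112.8 μm.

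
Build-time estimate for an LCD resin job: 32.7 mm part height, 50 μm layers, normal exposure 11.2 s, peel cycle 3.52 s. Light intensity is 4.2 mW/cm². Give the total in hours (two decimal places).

2.67 hours

Number of layers: 32.7 / 0.05 → 654 (rounded up).
Each layer takes = 11.2 + 3.52 = 14.72 s.
Build time: 654 × 14.72 s = 9626.88 s, i.e. 2.67 hours.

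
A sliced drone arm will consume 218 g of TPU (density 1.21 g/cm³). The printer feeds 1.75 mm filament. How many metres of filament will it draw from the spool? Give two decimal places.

Volume = 218 g / 1.21 g·cm⁻³ = 180.1653 cm³ = 180165.3 mm³.
Filament cross-section = π × (1.75/2)² = 2.4053 mm².
Length = 180165.3 / 2.4053 = 74903.46 mm = 74.90 m.

74.90 m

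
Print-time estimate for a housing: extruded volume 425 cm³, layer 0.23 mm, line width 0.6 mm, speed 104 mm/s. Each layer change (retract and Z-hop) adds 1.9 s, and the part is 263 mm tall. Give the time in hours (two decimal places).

8.83 hours

Line area = 0.23 × 0.6 = 0.138 mm².
Toolpath length = 425 cm³ / 0.138 mm² = 425000 / 0.138 = 3079710.1 mm.
Print-move time: 3079710.1 / 104 → 29612.6 s.
Layers = ⌈263/0.23⌉ = 1144.
Z-hop total = 1144 × 1.9, so 2173.6 s.
Altogether 29612.6 + 2173.6 = 31786.2 s, i.e. 8.83 hours.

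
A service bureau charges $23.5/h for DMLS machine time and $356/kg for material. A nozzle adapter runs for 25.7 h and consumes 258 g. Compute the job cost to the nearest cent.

$695.80

Machine-time cost: 23.5 × 25.7 → $603.95.
Material cost = 356 × 258/1000, so $91.848.
Total = 603.95 + 91.848 = 695.798 ≈ $695.80.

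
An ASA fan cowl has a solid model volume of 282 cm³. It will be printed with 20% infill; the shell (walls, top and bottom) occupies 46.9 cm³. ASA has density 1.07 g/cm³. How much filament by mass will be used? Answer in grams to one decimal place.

100.5 g

Interior volume: 282 − 46.9 → 235.1 cm³.
Deposited infill = 0.20 × 235.1 = 47.02 cm³.
Total extruded = 46.9 + 47.02 = 93.92 cm³.
Mass = 93.92 × 1.07, so 100.4944 g.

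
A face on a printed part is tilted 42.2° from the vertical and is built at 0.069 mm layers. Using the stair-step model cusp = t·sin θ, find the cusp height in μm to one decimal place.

sin(42.2°) = 0.6717, so cusp = 0.069 × 0.6717 = 0.046347 mm → 46.3 μm.

46.3 μm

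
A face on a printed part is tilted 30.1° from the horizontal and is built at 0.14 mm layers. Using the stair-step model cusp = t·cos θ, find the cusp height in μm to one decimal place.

121.1 μm

cos(30.1°) = 0.8652, so cusp = 0.14 × 0.8652 = 0.121128 mm → 121.1 μm.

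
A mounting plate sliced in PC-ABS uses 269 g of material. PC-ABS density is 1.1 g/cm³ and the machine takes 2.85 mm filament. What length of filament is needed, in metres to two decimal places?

38.33 m

Extruded volume: 269/1.1 = 244.5455 cm³ (244545.5 mm³).
A = π r² = π × 1.425² = 6.3794 mm².
Length = 244545.5 / 6.3794 = 38333.62 mm = 38.33 m.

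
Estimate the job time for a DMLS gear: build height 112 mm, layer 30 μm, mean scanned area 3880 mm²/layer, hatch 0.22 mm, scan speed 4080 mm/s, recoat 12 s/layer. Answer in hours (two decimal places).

Number of layers: 112 / 0.03 → 3734 (rounded up).
Hatch length per layer = 3880 / 0.22, so 17636.4 mm.
Per-layer scan time: 17636.4 / 4080 → 4.3226 s.
Per-layer time: 4.3226 + 12 → 16.3226 s.
3734 layers × 16.3226 s/layer = 60948.5884 s, i.e. 16.93 hours.

16.93 hours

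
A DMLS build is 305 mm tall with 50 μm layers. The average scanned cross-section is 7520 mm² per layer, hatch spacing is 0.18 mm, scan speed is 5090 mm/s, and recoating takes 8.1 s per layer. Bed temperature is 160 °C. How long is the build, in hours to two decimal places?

Layer count = ceil(305 / 0.05) = 6100.
Scan path per layer: 7520 / 0.18 → 41777.8 mm.
Laser time per layer: 41777.8 / 5090 → 8.2078 s.
Time per layer = 8.2078 + 8.1, so 16.3078 s.
Total: 6100 × 16.3078 s = 99477.58 s → 27.63 hours.

27.63 hours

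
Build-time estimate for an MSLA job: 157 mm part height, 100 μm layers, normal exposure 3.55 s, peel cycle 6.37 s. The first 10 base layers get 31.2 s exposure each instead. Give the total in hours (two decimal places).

4.40 hours

Layer count = ceil(157 / 0.1) = 1570.
Base layers: 10 × (31.2 + 6.37) → 375.7 s.
Regular layers = 1560 × (3.55 + 6.37) = 15475.2 s.
Total = 375.7 + 15475.2 = 15850.9 s = 4.40 hours.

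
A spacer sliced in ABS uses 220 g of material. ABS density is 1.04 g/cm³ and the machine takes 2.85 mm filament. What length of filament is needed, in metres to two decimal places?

Extruded volume: 220/1.04 = 211.5385 cm³ (211538.5 mm³).
Cross-section of 2.85 mm filament: π·(2.85/2)² = 6.3794 mm².
L = V/A = 211538.5/6.3794 = 33159.62 mm → 33.16 m.

33.16 m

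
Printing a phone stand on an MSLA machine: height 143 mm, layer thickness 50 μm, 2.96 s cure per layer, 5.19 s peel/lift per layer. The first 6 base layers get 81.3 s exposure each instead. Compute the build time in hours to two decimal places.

6.61 hours

Number of layers: 143 / 0.05 → 2860 (rounded up).
Bottom layers = 6 × (81.3 + 5.19), so 518.94 s.
Remaining layers = 2854 × (2.96 + 5.19), so 23260.1 s.
Sum: 518.94 + 23260.1 = 23779.04 s → 6.61 hours.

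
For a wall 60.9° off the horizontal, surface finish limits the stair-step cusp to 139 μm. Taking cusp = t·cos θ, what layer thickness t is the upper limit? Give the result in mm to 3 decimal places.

0.286 mm

Layer height = cusp / cos(60.9°) = 0.139 / 0.4863 = 0.286 mm.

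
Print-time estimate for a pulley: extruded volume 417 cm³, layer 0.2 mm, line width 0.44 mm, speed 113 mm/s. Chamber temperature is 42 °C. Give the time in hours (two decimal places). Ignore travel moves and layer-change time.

11.65 hours

Extrusion cross-section: 0.2 × 0.44 → 0.088 mm².
Path length: 417000 mm³ / 0.088 mm² → 4738636.4 mm.
Extrusion time: 4738636.4 / 113 → 41934.8 s.
That's 41934.8 s → 11.65 hours.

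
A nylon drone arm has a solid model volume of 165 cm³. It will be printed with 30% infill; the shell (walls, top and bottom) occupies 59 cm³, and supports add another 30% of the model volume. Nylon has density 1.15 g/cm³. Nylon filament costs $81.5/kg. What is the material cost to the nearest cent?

Interior volume: 165 − 59 → 106 cm³.
Deposited infill = 0.30 × 106, so 31.8 cm³.
Support = 0.30 × 165 = 49.5 cm³.
Deposited volume = 59 + 31.8 + 49.5 = 140.3 cm³.
Mass: 140.3 × 1.15 → 161.345 g.
At $81.5/kg: 161.345/1000 × 81.5 = $13.15.

$13.15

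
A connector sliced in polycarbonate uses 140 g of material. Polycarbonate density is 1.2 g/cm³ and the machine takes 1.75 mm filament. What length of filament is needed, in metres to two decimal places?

48.50 m

Volume = 140 g / 1.2 g·cm⁻³ = 116.6667 cm³ = 116666.7 mm³.
A = π r² = π × 0.875² = 2.4053 mm².
Length = 116666.7 / 2.4053 = 48504.01 mm = 48.50 m.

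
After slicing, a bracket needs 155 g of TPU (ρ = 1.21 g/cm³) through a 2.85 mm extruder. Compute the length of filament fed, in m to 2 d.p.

Volume = 155 g / 1.21 g·cm⁻³ = 128.0992 cm³ = 128099.2 mm³.
Filament cross-section = π × (2.85/2)² = 6.3794 mm².
L = V/A = 128099.2/6.3794 = 20080.13 mm → 20.08 m.

20.08 m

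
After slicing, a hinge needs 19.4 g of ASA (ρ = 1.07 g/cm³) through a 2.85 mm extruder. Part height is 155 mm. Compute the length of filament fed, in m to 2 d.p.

2.84 m

Extruded volume: 19.4/1.07 = 18.1308 cm³ (18130.8 mm³).
Filament cross-section = π × (2.85/2)² = 6.3794 mm².
L = V/A = 18130.8/6.3794 = 2842.09 mm → 2.84 m.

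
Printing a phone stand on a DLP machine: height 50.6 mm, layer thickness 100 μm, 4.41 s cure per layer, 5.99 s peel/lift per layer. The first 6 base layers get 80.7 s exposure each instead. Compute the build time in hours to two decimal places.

1.59 hours

Number of layers: 50.6 / 0.1 → 506 (rounded up).
Burn-in layers = 6 × (80.7 + 5.99), so 520.14 s.
Regular layers: 500 × (4.41 + 5.99) → 5200 s.
Total = 520.14 + 5200 = 5720.14 s = 1.59 hours.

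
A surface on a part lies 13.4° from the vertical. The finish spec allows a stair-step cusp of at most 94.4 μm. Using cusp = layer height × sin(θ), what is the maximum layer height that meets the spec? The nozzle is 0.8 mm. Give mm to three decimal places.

t = h_c / sin θ = 0.0944 / 0.2317 = 0.407 mm.

0.407 mm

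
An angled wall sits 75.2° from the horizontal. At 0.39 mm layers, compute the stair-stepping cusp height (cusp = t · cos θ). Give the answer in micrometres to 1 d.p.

99.6 μm

h_c = t·cos θ = 0.39 × 0.2554 = 0.099606 mm (99.6 μm).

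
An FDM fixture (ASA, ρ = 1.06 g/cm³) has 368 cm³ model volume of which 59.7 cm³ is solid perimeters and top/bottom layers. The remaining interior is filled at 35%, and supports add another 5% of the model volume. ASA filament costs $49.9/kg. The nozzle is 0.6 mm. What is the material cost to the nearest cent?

$9.84

Volume inside the shell = 368 − 59.7 = 308.3 cm³.
Infill deposited: 0.35 × 308.3 → 107.905 cm³.
Support: 0.05 × 368 → 18.4 cm³.
Total extruded = 59.7 + 107.905 + 18.4, so 186.005 cm³.
Mass = 186.005 × 1.06, so 197.1653 g.
Cost = 197.1653 g / 1000 × $49.9/kg = $9.84.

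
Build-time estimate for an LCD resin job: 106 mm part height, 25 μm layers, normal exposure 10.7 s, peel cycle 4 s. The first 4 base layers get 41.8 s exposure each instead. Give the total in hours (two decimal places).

17.35 hours

Number of layers: 106 / 0.025 → 4240 (rounded up).
Bottom layers = 4 × (41.8 + 4), so 183.2 s.
Remaining layers = 4236 × (10.7 + 4), so 62269.2 s.
Sum: 183.2 + 62269.2 = 62452.4 s → 17.35 hours.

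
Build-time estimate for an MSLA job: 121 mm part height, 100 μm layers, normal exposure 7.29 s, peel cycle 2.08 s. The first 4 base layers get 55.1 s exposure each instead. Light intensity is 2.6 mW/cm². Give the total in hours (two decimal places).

Layers = ⌈121/0.1⌉ = 1210.
Base layers = 4 × (55.1 + 2.08) = 228.72 s.
Normal layers: 1206 × (7.29 + 2.08) → 11300.22 s.
Sum: 228.72 + 11300.22 = 11528.94 s → 3.20 hours.

3.20 hours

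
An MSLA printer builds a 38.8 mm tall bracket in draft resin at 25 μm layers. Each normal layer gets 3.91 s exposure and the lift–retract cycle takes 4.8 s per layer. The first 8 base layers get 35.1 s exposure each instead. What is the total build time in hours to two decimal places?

Layers = ⌈38.8/0.025⌉ = 1552.
Base layers = 8 × (35.1 + 4.8) = 319.2 s.
Regular layers = 1544 × (3.91 + 4.8) = 13448.24 s.
Total = 319.2 + 13448.24 = 13767.44 s = 3.82 hours.

3.82 hours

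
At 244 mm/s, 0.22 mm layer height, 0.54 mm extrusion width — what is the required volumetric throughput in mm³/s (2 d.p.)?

28.99

A = 0.22 × 0.54, so 0.1188 mm².
Volumetric flow = 244 × 0.1188 = 28.99 mm³/s.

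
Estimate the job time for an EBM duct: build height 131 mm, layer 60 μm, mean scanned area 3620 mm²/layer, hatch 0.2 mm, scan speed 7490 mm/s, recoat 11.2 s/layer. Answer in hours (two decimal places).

Layer count = ceil(131 / 0.06) = 2184.
Per-layer scan distance: 3620 / 0.2 → 18100 mm.
Scan time per layer = 18100 / 7490 = 2.4166 s.
Time per layer = 2.4166 + 11.2 = 13.6166 s.
2184 layers × 13.6166 s/layer = 29738.6544 s, i.e. 8.26 hours.

8.26 hours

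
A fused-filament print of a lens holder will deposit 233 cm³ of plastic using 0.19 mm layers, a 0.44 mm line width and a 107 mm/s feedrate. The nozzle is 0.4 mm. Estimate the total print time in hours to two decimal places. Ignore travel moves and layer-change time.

7.24 hours

Bead cross-section = 0.19 × 0.44, so 0.0836 mm².
Path length: 233000 mm³ / 0.0836 mm² → 2787081.3 mm.
Print-move time = 2787081.3 / 107, so 26047.5 s.
In the requested units: 26047.5 s = 7.24 hours.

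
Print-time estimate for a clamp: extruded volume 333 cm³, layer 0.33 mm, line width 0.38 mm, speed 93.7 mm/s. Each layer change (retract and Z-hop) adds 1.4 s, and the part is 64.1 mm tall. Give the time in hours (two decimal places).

7.95 hours

Line area = 0.33 × 0.38 = 0.1254 mm².
Total extruded path = 333000/0.1254 = 2655502.4 mm.
Extrusion time = 2655502.4 / 93.7 = 28340.5 s.
Layers = ⌈64.1/0.33⌉ = 195.
Z-hop total = 195 × 1.4 = 273 s.
Total = 28340.5 + 273 = 28613.5 s = 7.95 hours.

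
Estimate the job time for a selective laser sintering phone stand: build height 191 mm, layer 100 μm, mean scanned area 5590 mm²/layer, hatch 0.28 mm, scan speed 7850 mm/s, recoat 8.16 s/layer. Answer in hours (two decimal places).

Number of layers: 191 / 0.1 → 1910 (rounded up).
Per-layer scan distance = 5590 / 0.28, so 19964.3 mm.
Scan time per layer: 19964.3 / 7850 → 2.5432 s.
Per-layer time: 2.5432 + 8.16 → 10.7032 s.
Build time = 1910 × 10.7032 = 20443.112 s = 5.68 hours.

5.68 hours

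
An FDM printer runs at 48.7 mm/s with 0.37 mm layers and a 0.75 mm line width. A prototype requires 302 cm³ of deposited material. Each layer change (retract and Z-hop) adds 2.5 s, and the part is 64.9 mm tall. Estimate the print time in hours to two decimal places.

6.33 hours

Line area = 0.37 × 0.75, so 0.2775 mm².
Path length: 302000 mm³ / 0.2775 mm² → 1088288.3 mm.
Time extruding = 1088288.3 / 48.7, so 22346.8 s.
Layers = ⌈64.9/0.37⌉ = 176.
Layer-change overhead = 176 × 2.5 = 440 s.
Altogether 22346.8 + 440 = 22786.8 s, i.e. 6.33 hours.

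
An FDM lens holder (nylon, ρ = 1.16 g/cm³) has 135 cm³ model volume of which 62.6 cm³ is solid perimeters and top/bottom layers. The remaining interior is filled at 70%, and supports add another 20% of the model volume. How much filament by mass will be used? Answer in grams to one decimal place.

162.7 g

Interior volume: 135 − 62.6 → 72.4 cm³.
Infill volume = 0.70 × 72.4 = 50.68 cm³.
Support: 0.20 × 135 → 27 cm³.
Total extruded = 62.6 + 50.68 + 27, so 140.28 cm³.
Mass = 140.28 × 1.16 = 162.7248 g.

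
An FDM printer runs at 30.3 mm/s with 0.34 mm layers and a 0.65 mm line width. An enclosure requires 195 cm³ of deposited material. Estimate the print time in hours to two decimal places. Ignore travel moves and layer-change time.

Line area: 0.34 × 0.65 → 0.221 mm².
Path length: 195000 mm³ / 0.221 mm² → 882352.9 mm.
Extrusion time: 882352.9 / 30.3 → 29120.6 s.
Converting: 29120.6 s = 8.09 hours.

8.09 hours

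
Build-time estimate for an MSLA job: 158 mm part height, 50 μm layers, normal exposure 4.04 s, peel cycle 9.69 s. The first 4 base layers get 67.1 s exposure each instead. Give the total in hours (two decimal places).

Layer count = ceil(158 / 0.05) = 3160.
Base layers = 4 × (67.1 + 9.69) = 307.16 s.
Remaining layers = 3156 × (4.04 + 9.69), so 43331.88 s.
Sum: 307.16 + 43331.88 = 43639.04 s → 12.12 hours.

12.12 hours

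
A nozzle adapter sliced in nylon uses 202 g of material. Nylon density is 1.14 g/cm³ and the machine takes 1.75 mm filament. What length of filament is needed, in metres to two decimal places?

73.67 m

Volume = 202 g / 1.14 g·cm⁻³ = 177.193 cm³ = 177193 mm³.
A = π r² = π × 0.875² = 2.4053 mm².
L = V/A = 177193/2.4053 = 73667.73 mm → 73.67 m.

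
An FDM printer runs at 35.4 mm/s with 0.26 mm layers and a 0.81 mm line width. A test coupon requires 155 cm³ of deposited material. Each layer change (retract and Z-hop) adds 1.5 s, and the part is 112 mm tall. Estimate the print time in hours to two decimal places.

5.95 hours

Line area = 0.26 × 0.81 = 0.2106 mm².
Toolpath length = 155 cm³ / 0.2106 mm² = 155000 / 0.2106 = 735992.4 mm.
Print-move time = 735992.4 / 35.4, so 20790.7 s.
Layer count = ceil(112 / 0.26) = 431.
Z-hop total = 431 × 1.5 = 646.5 s.
Total = 20790.7 + 646.5 = 21437.2 s = 5.95 hours.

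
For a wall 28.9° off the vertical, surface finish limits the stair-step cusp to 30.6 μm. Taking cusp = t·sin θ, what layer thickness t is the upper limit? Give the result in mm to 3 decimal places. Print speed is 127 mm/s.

0.063 mm

Layer height = cusp / sin(28.9°) = 0.0306 / 0.4833 = 0.063 mm.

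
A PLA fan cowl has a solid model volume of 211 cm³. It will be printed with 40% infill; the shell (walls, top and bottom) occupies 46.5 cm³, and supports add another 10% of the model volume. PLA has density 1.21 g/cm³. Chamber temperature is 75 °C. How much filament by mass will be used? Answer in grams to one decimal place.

161.4 g

Volume inside the shell: 211 − 46.5 → 164.5 cm³.
Deposited infill: 0.40 × 164.5 → 65.8 cm³.
Support = 0.10 × 211 = 21.1 cm³.
Total printed volume: 46.5 + 65.8 + 21.1 → 133.4 cm³.
Mass = 133.4 × 1.21, so 161.414 g.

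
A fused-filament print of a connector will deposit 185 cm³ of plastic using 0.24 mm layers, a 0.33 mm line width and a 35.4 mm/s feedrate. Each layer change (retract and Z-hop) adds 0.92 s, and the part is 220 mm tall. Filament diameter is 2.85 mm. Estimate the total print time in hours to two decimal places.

18.56 hours

Line area = 0.24 × 0.33 = 0.0792 mm².
Toolpath length = 185 cm³ / 0.0792 mm² = 185000 / 0.0792 = 2335858.6 mm.
Extrusion time = 2335858.6 / 35.4, so 65984.7 s.
Layers = ⌈220/0.24⌉ = 917.
Non-print overhead = 917 × 0.92 = 843.64 s.
Total = 65984.7 + 843.64 = 66828.34 s = 18.56 hours.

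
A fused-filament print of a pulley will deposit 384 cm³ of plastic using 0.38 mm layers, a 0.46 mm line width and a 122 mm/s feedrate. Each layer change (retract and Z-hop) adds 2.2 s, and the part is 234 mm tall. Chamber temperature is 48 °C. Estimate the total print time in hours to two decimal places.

5.38 hours

Line area = 0.38 × 0.46, so 0.1748 mm².
Total extruded path = 384000/0.1748 = 2196796.3 mm.
Print-move time = 2196796.3 / 122 = 18006.5 s.
Layer count = ceil(234 / 0.38) = 616.
Non-print overhead = 616 × 2.2 = 1355.2 s.
Altogether 18006.5 + 1355.2 = 19361.7 s, i.e. 5.38 hours.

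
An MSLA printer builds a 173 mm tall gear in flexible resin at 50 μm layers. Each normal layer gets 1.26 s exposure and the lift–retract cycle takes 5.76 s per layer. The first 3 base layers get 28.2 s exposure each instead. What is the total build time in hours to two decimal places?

6.77 hours

Layer count = ceil(173 / 0.05) = 3460.
Bottom layers = 3 × (28.2 + 5.76), so 101.88 s.
Remaining layers = 3457 × (1.26 + 5.76) = 24268.14 s.
Total = 101.88 + 24268.14 = 24370.02 s = 6.77 hours.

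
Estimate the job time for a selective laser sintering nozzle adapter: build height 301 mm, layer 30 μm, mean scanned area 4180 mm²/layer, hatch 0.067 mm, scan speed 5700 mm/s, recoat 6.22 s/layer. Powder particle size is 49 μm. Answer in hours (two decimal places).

Layer count = ceil(301 / 0.03) = 10034.
Hatch length per layer: 4180 / 0.067 → 62388.1 mm.
Laser time per layer: 62388.1 / 5700 → 10.9453 s.
Layer cycle = 10.9453 + 6.22, so 17.1653 s.
Total: 10034 × 17.1653 s = 172236.6202 s → 47.84 hours.

47.84 hours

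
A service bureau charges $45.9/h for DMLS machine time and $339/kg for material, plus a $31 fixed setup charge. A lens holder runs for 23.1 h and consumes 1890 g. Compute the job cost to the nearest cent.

$1732.00

Machine cost: 45.9 × 23.1 → $1060.29.
Feedstock cost: 339 × 1890/1000 → $640.71.
Adding setup: 1060.29 + 640.71 + 31 → $1732.00.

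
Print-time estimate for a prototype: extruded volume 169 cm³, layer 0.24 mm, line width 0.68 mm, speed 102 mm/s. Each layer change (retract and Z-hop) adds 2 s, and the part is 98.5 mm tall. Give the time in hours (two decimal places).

3.05 hours

Bead cross-section = 0.24 × 0.68, so 0.1632 mm².
Toolpath length = 169 cm³ / 0.1632 mm² = 169000 / 0.1632 = 1035539.2 mm.
Print-move time = 1035539.2 / 102, so 10152.3 s.
Layer count = ceil(98.5 / 0.24) = 411.
Layer-change overhead: 411 × 2 → 822 s.
Total = 10152.3 + 822 = 10974.3 s = 3.05 hours.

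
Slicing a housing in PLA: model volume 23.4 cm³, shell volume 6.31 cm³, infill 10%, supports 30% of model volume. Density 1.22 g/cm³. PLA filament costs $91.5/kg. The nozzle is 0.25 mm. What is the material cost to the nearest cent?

Interior volume: 23.4 − 6.31 → 17.09 cm³.
Infill deposited = 0.10 × 17.09, so 1.709 cm³.
Support = 0.30 × 23.4 = 7.02 cm³.
Total printed volume = 6.31 + 1.709 + 7.02 = 15.039 cm³.
Mass = 15.039 × 1.22, so 18.34758 g.
At $91.5/kg: 18.34758/1000 × 91.5 = $1.68.

$1.68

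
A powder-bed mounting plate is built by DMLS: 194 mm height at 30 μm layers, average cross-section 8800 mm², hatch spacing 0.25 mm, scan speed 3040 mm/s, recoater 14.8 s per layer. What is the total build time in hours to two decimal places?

Layer count = ceil(194 / 0.03) = 6467.
Hatch length per layer: 8800 / 0.25 → 35200 mm.
Laser time per layer = 35200 / 3040, so 11.5789 s.
Layer cycle = 11.5789 + 14.8 = 26.3789 s.
Build time = 6467 × 26.3789 = 170592.3463 s = 47.39 hours.

47.39 hours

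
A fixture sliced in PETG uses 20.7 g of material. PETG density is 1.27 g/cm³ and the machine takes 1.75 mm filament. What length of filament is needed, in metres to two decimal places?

Extruded volume: 20.7/1.27 = 16.2992 cm³ (16299.2 mm³).
Filament cross-section = π × (1.75/2)² = 2.4053 mm².
L = V/A = 16299.2/2.4053 = 6776.37 mm → 6.78 m.

6.78 m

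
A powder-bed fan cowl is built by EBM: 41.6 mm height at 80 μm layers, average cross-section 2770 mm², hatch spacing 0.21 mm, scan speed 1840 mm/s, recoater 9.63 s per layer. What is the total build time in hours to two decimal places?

2.43 hours

Layer count = ceil(41.6 / 0.08) = 520.
Scan path per layer = 2770 / 0.21 = 13190.5 mm.
Per-layer scan time = 13190.5 / 1840 = 7.1688 s.
Per-layer time = 7.1688 + 9.63 = 16.7988 s.
520 layers × 16.7988 s/layer = 8735.376 s, i.e. 2.43 hours.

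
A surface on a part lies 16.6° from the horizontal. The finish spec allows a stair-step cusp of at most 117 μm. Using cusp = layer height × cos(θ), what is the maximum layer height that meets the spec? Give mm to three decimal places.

0.122 mm

t = h_c / cos θ = 0.117 / 0.9583 = 0.122 mm.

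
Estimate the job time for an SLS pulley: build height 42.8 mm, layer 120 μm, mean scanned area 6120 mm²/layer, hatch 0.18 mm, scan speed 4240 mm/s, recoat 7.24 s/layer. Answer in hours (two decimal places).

1.51 hours

Layer count = ceil(42.8 / 0.12) = 357.
Scan path per layer = 6120 / 0.18 = 34000 mm.
Per-layer scan time = 34000 / 4240, so 8.0189 s.
Layer cycle = 8.0189 + 7.24 = 15.2589 s.
357 layers × 15.2589 s/layer = 5447.4273 s, i.e. 1.51 hours.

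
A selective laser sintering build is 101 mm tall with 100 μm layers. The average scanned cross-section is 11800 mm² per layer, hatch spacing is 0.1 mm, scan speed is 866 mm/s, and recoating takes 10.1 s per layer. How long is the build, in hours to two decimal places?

41.06 hours

Layer count = ceil(101 / 0.1) = 1010.
Hatch length per layer: 11800 / 0.1 → 118000 mm.
Scan time per layer = 118000 / 866, so 136.2587 s.
Layer cycle = 136.2587 + 10.1, so 146.3587 s.
1010 layers × 146.3587 s/layer = 147822.287 s, i.e. 41.06 hours.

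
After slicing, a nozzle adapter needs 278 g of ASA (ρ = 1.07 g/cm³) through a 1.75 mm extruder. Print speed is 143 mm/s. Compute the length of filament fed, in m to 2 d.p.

108.02 m

Extruded volume: 278/1.07 = 259.8131 cm³ (259813.1 mm³).
Filament cross-section = π × (1.75/2)² = 2.4053 mm².
L = V/A = 259813.1/2.4053 = 108016.92 mm → 108.02 m.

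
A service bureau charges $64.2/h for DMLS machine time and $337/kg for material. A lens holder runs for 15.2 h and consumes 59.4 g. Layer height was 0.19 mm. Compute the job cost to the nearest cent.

$995.86

Time charge = 64.2 × 15.2 = $975.84.
Material charge = 337 × 59.4/1000, so $20.0178.
Total = 975.84 + 20.0178 = 995.8578 ≈ $995.86.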